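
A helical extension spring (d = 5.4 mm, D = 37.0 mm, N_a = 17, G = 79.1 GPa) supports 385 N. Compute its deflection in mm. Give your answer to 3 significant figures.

k = Gd⁴/(8D³N_a) = (79.1×10³)(5.4⁴)/(8·37.0³·17) = 9.7635 N/mm
δ = F/k = 385 / 9.7635 = 39.432 mm

39.4 mm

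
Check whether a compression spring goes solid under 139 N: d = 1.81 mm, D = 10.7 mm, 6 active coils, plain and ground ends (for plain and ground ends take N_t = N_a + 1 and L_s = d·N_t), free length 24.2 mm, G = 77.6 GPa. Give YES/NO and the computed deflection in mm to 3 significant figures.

NO, δ = 9.81 mm

k = Gd⁴/(8D³N_a) = (77.6×10³)(1.81⁴)/(8·10.7³·6) = 14.164 N/mm
N_t = 7; L_s = 1.81·7 = 12.67 mm; δ_solid = L₀ − L_s = 24.2 − 12.67 = 11.53 mm
δ = F/k = 139/14.164 = 9.8137 mm
δ < δ_solid → spring does not go solid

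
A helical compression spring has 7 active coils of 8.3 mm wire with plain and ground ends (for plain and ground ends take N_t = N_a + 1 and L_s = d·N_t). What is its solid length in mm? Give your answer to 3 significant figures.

66.4 mm

plain and ground ends: N_t = N_a + 1 = 7 + 1 = 8
L_s = d·N_t = 8.3 × 8 = 66.4 mm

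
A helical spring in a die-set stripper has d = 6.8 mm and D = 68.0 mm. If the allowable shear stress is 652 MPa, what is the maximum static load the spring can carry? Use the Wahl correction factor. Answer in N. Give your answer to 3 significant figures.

C = D/d = 68.0/6.8 = 10.0000
K_W = (4C−1)/(4C−4) + 0.615/C = 39.000/36.000 + 0.0615 = 1.1448
τ_max = K·8FD/(πd³) → F_max = τ_allow·πd³/(8DK)
F_max = 652·π·6.8³/(8·68.0·1.1448) = 6.4406e+05/622.79 = 1034.1 N

1030 N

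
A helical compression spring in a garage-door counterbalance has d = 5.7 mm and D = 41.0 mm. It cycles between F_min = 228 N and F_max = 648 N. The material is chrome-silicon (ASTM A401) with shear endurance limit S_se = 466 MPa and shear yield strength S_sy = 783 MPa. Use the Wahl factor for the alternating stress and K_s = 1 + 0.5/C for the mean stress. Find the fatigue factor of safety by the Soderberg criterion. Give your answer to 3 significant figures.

C = D/d = 41.0/5.7 = 7.1930; K_W = (4C−1)/(4C−4)+0.615/C = 1.2066; K_s = 1+0.5/C = 1.0695
F_a = (F_max−F_min)/2 = 210 N; F_m = (F_max+F_min)/2 = 438 N
τ_a = K_W·8F_aD/(πd³) = 1.2066 × 118.39 = 142.85 MPa
τ_m = K_s·8F_mD/(πd³) = 1.0695 × 246.93 = 264.09 MPa
Soderberg: 1/n_f = τ_a/S_se + τ_m/S_sy = 142.85/466 + 264.09/783 = 0.30655 + 0.33729 = 0.64383
n_f = 1/0.64383 = 1.553

1.55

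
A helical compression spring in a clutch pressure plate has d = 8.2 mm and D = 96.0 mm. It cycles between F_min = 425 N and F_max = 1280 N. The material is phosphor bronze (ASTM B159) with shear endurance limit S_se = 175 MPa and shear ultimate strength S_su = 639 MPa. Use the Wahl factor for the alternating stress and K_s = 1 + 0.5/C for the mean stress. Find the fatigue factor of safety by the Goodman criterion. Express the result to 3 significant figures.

C = D/d = 96.0/8.2 = 11.7073; K_W = (4C−1)/(4C−4)+0.615/C = 1.1226; K_s = 1+0.5/C = 1.0427
F_a = (F_max−F_min)/2 = 427.5 N; F_m = (F_max+F_min)/2 = 852.5 N
τ_a = K_W·8F_aD/(πd³) = 1.1226 × 189.54 = 212.78 MPa
τ_m = K_s·8F_mD/(πd³) = 1.0427 × 377.98 = 394.12 MPa
Goodman: 1/n_f = τ_a/S_se + τ_m/S_su = 212.78/175 + 394.12/639 = 1.21586 + 0.61677 = 1.8326
n_f = 1/1.8326 = 0.5457

0.546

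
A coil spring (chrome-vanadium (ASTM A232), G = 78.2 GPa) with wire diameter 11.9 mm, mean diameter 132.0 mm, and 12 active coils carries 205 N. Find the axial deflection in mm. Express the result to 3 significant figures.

k = Gd⁴/(8D³N_a) = (78.2×10³)(11.9⁴)/(8·132.0³·12) = 7.1023 N/mm
δ = F/k = 205 / 7.1023 = 28.864 mm

28.9 mm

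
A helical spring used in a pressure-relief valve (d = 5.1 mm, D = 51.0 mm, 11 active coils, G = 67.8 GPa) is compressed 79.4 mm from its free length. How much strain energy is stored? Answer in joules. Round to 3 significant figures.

12.4 J

k = Gd⁴/(8D³N_a) = (67.8×10³)(5.1⁴)/(8·51.0³·11) = 3.9293 N/mm
U = ½kδ² = 0.5 × 3.9293 × 79.4² = 12386 N·mm = 12.386 J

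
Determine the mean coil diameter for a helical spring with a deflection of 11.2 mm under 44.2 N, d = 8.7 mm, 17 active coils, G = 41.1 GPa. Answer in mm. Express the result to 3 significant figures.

76.0 mm

Required rate k = F/δ = 44.2/11.2 = 3.9464 N/mm
D = (Gd⁴/(8N_a·k))^(1/3) = (41.1×10³·8.7⁴/(8·17·3.9464))^(1/3)
  = (438708)^(1/3) = 75.9845 mm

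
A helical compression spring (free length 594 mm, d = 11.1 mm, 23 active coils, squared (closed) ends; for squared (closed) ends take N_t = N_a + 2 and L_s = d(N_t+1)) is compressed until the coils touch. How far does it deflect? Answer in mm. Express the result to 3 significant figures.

305 mm

N_t = 25; L_s = 11.1·26 = 288.6 mm
δ_solid = L₀ − L_s = 594 − 288.6 = 305.4 mm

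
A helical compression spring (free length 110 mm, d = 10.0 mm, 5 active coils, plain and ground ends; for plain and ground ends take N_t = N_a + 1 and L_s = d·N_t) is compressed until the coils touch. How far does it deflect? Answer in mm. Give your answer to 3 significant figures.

50.0 mm

N_t = 6; L_s = 10.0·6 = 60 mm
δ_solid = L₀ − L_s = 110 − 60 = 50 mm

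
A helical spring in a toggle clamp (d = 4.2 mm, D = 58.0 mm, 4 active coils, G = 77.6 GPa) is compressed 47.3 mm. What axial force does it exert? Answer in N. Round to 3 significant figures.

k = Gd⁴/(8D³N_a) = (77.6×10³)(4.2⁴)/(8·58.0³·4) = 3.8675 N/mm
F = k·δ = 3.8675 × 47.3 = 182.93 N

183 N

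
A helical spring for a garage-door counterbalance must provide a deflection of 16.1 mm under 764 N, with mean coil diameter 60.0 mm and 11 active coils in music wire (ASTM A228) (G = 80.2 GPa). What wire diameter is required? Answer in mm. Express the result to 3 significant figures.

Required rate k = F/δ = 764/16.1 = 47.453 N/mm
d = (8D³N_a·k / G)^(1/4) = (8·60.0³·11·47.453 / (80.2×10³))^0.25
  = (11247)^0.25 = 10.2981 mm

10.3 mm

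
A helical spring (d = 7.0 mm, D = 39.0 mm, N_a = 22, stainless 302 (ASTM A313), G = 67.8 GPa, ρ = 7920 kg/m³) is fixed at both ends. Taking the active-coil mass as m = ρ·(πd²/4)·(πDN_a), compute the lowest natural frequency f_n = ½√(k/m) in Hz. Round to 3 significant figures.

68.9 Hz

k = Gd⁴/(8D³N_a) = (67.8×10³)(7.0⁴)/(8·39.0³·22) = 15.592 N/mm = 15592 N/m
Wire length L = πDN_a = π·39.0·22 = 2695.5 mm
m = ρ·(πd²/4)·L = 7920 × 38.485×10⁻⁶ m² × 2.6955 m = 0.82158 kg
f_n = ½√(k/m) = 0.5·√(15592/0.82158) = 0.5·√(18979) = 68.882 Hz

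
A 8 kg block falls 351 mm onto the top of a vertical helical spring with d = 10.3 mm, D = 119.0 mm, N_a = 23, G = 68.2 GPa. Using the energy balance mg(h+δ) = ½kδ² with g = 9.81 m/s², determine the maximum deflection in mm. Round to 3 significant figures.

k = Gd⁴/(8D³N_a) = (68.2×10³)(10.3⁴)/(8·119.0³·23) = 2.4756 N/mm
W = mg = 8 × 9.81 = 78.48 N
½kδ² − Wδ − Wh = 0 → δ = (W + √(W² + 2kWh))/k
δ = (78.48 + √(6159.1 + 136386))/2.4756 = (78.48 + 377.55)/2.4756 = 184.21 mm

184 mm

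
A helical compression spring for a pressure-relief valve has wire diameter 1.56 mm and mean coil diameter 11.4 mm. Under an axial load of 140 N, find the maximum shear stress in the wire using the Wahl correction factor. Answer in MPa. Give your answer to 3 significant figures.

Spring index C = D/d = 11.4/1.56 = 7.3077
K_W = (4C−1)/(4C−4) + 0.615/C = 28.231/25.231 + 0.0842 = 1.2031
τ₀ = 8FD/(πd³) = 8·140·11.4/(π·1.56³) = 12768/11.927 = 1070.5 MPa
τ_max = K·τ₀ = 1.2031 × 1070.5 = 1287.9 MPa

1290 MPa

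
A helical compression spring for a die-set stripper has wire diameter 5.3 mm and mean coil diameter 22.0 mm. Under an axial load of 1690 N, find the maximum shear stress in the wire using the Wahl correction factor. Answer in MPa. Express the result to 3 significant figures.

Spring index C = D/d = 22.0/5.3 = 4.1509
K_W = (4C−1)/(4C−4) + 0.615/C = 15.604/12.604 + 0.1482 = 1.3862
τ₀ = 8FD/(πd³) = 8·1690·22.0/(π·5.3³) = 297440/467.71 = 635.95 MPa
τ_max = K·τ₀ = 1.3862 × 635.95 = 881.54 MPa

882 MPa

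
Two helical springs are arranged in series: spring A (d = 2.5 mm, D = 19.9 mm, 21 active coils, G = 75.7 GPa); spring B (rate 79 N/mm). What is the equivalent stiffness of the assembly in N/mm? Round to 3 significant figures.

2.17 N/mm

k_A = Gd⁴/(8D³N_a) = (75.7×10³)(2.5⁴)/(8·19.9³·21) = 2.2335 N/mm
Series: 1/k_eq = 1/2.2335 + 1/79 = 0.46038; k_eq = 2.1721 N/mm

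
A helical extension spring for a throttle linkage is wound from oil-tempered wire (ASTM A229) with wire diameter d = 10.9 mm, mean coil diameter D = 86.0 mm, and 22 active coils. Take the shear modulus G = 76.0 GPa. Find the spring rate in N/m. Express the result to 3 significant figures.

9580 N/m

k = Gd⁴/(8D³N_a) = (76.0×10³ × 10.9⁴) / (8 × 86.0³ × 22)
  = 1.0728e+09 / 1.11946e+08 = 9.5832 N/mm = 9583.2 N/m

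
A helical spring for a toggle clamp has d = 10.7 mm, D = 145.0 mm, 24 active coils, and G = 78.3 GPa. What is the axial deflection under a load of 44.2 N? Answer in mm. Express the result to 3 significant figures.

k = Gd⁴/(8D³N_a) = (78.3×10³)(10.7⁴)/(8·145.0³·24) = 1.7534 N/mm
δ = F/k = 44.2 / 1.7534 = 25.208 mm

25.2 mm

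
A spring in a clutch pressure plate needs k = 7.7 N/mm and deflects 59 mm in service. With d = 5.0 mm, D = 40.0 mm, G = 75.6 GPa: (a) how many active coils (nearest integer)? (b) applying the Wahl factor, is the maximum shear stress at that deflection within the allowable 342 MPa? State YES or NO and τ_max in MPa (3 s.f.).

N_a = Gd⁴/(8D³k) = (75.6×10³)(5.0⁴)/(8·40.0³·7.7) = 11.99 → N_a = 12
Actual rate k = Gd⁴/(8D³·12) = 7.6904 N/mm
Working load F = kδ = 7.6904·59 = 453.74 N
C = 40.0/5.0 = 8.0000; K_W = (4C−1)/(4C−4)+0.615/C = 1.1840
τ_max = K_W·8FD/(πd³) = 1.1840·369.74 = 437.78 MPa
τ_max > 342 MPa → exceeds allowable

(a) 12 coils; (b) NO, τ_max = 438 MPa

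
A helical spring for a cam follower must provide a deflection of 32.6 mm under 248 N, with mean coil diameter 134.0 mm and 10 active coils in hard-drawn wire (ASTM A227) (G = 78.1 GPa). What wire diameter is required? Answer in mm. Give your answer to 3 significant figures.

11.7 mm

Required rate k = F/δ = 248/32.6 = 7.6074 N/mm
d = (8D³N_a·k / G)^(1/4) = (8·134.0³·10·7.6074 / (78.1×10³))^0.25
  = (18749)^0.25 = 11.7016 mm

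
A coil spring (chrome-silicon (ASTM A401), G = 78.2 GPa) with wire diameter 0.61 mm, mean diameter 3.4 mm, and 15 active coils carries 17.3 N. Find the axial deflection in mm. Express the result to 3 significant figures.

k = Gd⁴/(8D³N_a) = (78.2×10³)(0.61⁴)/(8·3.4³·15) = 2.2957 N/mm
δ = F/k = 17.3 / 2.2957 = 7.5359 mm

7.54 mm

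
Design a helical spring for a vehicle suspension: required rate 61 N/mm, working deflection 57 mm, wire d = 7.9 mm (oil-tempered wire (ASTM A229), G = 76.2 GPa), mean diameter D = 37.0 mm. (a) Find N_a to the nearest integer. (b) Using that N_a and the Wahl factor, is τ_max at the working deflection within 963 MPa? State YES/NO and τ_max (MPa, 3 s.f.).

(a) 12 coils; (b) YES, τ_max = 888 MPa

N_a = Gd⁴/(8D³k) = (76.2×10³)(7.9⁴)/(8·37.0³·61) = 12.01 → N_a = 12
Actual rate k = Gd⁴/(8D³·12) = 61.036 N/mm
Working load F = kδ = 61.036·57 = 3479.1 N
C = 37.0/7.9 = 4.6835; K_W = (4C−1)/(4C−4)+0.615/C = 1.3349
τ_max = K_W·8FD/(πd³) = 1.3349·664.85 = 887.52 MPa
τ_max ≤ 963 MPa → acceptable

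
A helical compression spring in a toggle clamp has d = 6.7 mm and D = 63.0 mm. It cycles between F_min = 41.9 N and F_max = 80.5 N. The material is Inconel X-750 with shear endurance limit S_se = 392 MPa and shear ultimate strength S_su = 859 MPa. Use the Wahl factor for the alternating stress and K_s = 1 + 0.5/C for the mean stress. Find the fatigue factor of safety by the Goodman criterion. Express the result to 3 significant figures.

C = D/d = 63.0/6.7 = 9.4030; K_W = (4C−1)/(4C−4)+0.615/C = 1.1547; K_s = 1+0.5/C = 1.0532
F_a = (F_max−F_min)/2 = 19.3 N; F_m = (F_max+F_min)/2 = 61.2 N
τ_a = K_W·8F_aD/(πd³) = 1.1547 × 10.295 = 11.887 MPa
τ_m = K_s·8F_mD/(πd³) = 1.0532 × 32.644 = 34.38 MPa
Goodman: 1/n_f = τ_a/S_se + τ_m/S_su = 11.887/392 + 34.38/859 = 0.03032 + 0.04002 = 0.070347
n_f = 1/0.070347 = 14.22

14.2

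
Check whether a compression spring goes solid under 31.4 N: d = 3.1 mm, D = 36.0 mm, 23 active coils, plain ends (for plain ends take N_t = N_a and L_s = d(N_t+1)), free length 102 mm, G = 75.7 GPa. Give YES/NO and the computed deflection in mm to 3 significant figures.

YES, δ = 38.6 mm

k = Gd⁴/(8D³N_a) = (75.7×10³)(3.1⁴)/(8·36.0³·23) = 0.81436 N/mm
N_t = 23; L_s = 3.1·24 = 74.4 mm; δ_solid = L₀ − L_s = 102 − 74.4 = 27.6 mm
δ = F/k = 31.4/0.81436 = 38.558 mm
δ ≥ δ_solid → spring goes solid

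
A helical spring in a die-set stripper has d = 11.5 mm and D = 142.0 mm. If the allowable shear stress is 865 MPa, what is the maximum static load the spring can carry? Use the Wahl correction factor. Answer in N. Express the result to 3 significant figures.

C = D/d = 142.0/11.5 = 12.3478
K_W = (4C−1)/(4C−4) + 0.615/C = 48.391/45.391 + 0.0498 = 1.1159
τ_max = K·8FD/(πd³) → F_max = τ_allow·πd³/(8DK)
F_max = 865·π·11.5³/(8·142.0·1.1159) = 4.1329e+06/1267.7 = 3260.3 N

3260 N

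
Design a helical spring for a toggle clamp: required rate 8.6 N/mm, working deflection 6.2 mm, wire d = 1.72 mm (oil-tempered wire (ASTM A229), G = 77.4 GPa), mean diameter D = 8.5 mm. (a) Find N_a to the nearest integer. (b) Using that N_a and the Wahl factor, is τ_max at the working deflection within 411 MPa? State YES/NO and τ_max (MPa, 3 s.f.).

N_a = Gd⁴/(8D³k) = (77.4×10³)(1.72⁴)/(8·8.5³·8.6) = 16.03 → N_a = 16
Actual rate k = Gd⁴/(8D³·16) = 8.6176 N/mm
Working load F = kδ = 8.6176·6.2 = 53.429 N
C = 8.5/1.72 = 4.9419; K_W = (4C−1)/(4C−4)+0.615/C = 1.3147
τ_max = K_W·8FD/(πd³) = 1.3147·227.28 = 298.8 MPa
τ_max ≤ 411 MPa → acceptable

(a) 16 coils; (b) YES, τ_max = 299 MPa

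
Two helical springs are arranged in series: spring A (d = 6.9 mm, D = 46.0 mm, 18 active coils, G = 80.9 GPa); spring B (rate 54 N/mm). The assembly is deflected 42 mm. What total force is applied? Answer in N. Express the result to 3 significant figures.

442 N

k_A = Gd⁴/(8D³N_a) = (80.9×10³)(6.9⁴)/(8·46.0³·18) = 13.083 N/mm
Series: 1/k_eq = 1/13.083 + 1/54 = 0.094953; k_eq = 10.531 N/mm
F = k_eq·δ = 10.531·42 = 442.32 N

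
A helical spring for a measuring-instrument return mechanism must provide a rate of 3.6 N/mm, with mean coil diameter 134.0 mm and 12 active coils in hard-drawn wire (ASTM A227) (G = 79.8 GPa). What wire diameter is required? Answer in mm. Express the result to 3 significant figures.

d = (8D³N_a·k / G)^(1/4) = (8·134.0³·12·3.6 / (79.8×10³))^0.25
  = (10420)^0.25 = 10.1035 mm

10.1 mm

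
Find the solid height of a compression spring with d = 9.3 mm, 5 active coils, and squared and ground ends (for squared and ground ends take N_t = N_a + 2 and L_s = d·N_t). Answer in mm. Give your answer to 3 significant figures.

squared and ground ends: N_t = N_a + 2 = 5 + 2 = 7
L_s = d·N_t = 9.3 × 7 = 65.1 mm

65.1 mm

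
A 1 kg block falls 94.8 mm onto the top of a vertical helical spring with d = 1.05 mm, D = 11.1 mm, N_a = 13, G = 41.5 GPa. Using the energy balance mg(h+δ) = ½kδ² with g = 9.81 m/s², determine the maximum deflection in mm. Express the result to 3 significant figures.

k = Gd⁴/(8D³N_a) = (41.5×10³)(1.05⁴)/(8·11.1³·13) = 0.35465 N/mm
W = mg = 1 × 9.81 = 9.81 N
½kδ² − Wδ − Wh = 0 → δ = (W + √(W² + 2kWh))/k
δ = (9.81 + √(96.236 + 659.645))/0.35465 = (9.81 + 27.493)/0.35465 = 105.18 mm

105 mm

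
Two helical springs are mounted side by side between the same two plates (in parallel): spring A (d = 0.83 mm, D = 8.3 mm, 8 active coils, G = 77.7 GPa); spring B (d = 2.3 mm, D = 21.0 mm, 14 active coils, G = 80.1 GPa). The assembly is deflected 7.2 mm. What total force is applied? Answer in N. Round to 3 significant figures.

22.8 N

k_A = Gd⁴/(8D³N_a) = (77.7×10³)(0.83⁴)/(8·8.3³·8) = 1.0077 N/mm
k_B = Gd⁴/(8D³N_a) = (80.1×10³)(2.3⁴)/(8·21.0³·14) = 2.1611 N/mm
Parallel: k_eq = 1.0077 + 2.1611 = 3.1687 N/mm
F = k_eq·δ = 3.1687·7.2 = 22.815 N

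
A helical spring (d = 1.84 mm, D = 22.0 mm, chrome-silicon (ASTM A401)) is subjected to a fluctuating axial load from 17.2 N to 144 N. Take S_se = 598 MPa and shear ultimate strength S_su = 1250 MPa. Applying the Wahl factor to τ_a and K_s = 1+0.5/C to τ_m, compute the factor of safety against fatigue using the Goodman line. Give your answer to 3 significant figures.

0.598

C = D/d = 22.0/1.84 = 11.9565; K_W = (4C−1)/(4C−4)+0.615/C = 1.1199; K_s = 1+0.5/C = 1.0418
F_a = (F_max−F_min)/2 = 63.4 N; F_m = (F_max+F_min)/2 = 80.6 N
τ_a = K_W·8F_aD/(πd³) = 1.1199 × 570.16 = 638.52 MPa
τ_m = K_s·8F_mD/(πd³) = 1.0418 × 724.84 = 755.16 MPa
Goodman: 1/n_f = τ_a/S_se + τ_m/S_su = 638.52/598 + 755.16/1250 = 1.06776 + 0.60412 = 1.6719
n_f = 1/1.6719 = 0.5981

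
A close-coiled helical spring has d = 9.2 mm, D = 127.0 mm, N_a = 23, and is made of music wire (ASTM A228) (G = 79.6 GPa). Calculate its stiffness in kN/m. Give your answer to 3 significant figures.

1.51 kN/m

k = Gd⁴/(8D³N_a) = (79.6×10³ × 9.2⁴) / (8 × 127.0³ × 23)
  = 5.70249e+08 / 3.76902e+08 = 1.513 N/mm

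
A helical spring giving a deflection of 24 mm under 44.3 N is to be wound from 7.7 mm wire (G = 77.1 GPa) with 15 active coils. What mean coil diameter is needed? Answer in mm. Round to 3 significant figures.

107 mm

Required rate k = F/δ = 44.3/24 = 1.8458 N/mm
D = (Gd⁴/(8N_a·k))^(1/3) = (77.1×10³·7.7⁴/(8·15·1.8458))^(1/3)
  = (1.22361e+06)^(1/3) = 106.9583 mm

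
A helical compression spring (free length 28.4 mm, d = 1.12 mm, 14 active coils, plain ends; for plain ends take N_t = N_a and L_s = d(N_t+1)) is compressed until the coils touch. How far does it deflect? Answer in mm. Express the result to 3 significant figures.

N_t = 14; L_s = 1.12·15 = 16.8 mm
δ_solid = L₀ − L_s = 28.4 − 16.8 = 11.6 mm

11.6 mm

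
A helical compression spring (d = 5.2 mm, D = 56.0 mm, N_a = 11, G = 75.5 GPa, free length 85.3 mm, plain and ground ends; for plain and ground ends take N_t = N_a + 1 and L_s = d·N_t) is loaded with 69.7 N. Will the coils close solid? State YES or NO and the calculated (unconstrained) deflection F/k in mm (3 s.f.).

k = Gd⁴/(8D³N_a) = (75.5×10³)(5.2⁴)/(8·56.0³·11) = 3.572 N/mm
N_t = 12; L_s = 5.2·12 = 62.4 mm; δ_solid = L₀ − L_s = 85.3 − 62.4 = 22.9 mm
δ = F/k = 69.7/3.572 = 19.513 mm
δ < δ_solid → spring does not go solid

NO, δ = 19.5 mm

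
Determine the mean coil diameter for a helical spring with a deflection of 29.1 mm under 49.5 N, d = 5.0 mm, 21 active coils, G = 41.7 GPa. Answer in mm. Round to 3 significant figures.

45.0 mm

Required rate k = F/δ = 49.5/29.1 = 1.701 N/mm
D = (Gd⁴/(8N_a·k))^(1/3) = (41.7×10³·5.0⁴/(8·21·1.701))^(1/3)
  = (91199.9)^(1/3) = 45.0123 mm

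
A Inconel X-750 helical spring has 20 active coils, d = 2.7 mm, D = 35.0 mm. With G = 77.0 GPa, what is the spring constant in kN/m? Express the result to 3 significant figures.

0.597 kN/m

k = Gd⁴/(8D³N_a) = (77.0×10³ × 2.7⁴) / (8 × 35.0³ × 20)
  = 4.0921e+06 / 6.86e+06 = 0.59652 N/mm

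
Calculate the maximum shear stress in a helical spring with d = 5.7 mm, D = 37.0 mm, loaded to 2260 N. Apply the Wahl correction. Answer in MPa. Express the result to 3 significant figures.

1420 MPa

Spring index C = D/d = 37.0/5.7 = 6.4912
K_W = (4C−1)/(4C−4) + 0.615/C = 24.965/21.965 + 0.0947 = 1.2313
τ₀ = 8FD/(πd³) = 8·2260·37.0/(π·5.7³) = 668960/581.8 = 1149.8 MPa
τ_max = K·τ₀ = 1.2313 × 1149.8 = 1415.8 MPa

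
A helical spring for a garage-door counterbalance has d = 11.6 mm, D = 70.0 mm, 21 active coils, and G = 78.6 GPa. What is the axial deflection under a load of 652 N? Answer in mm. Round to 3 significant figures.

k = Gd⁴/(8D³N_a) = (78.6×10³)(11.6⁴)/(8·70.0³·21) = 24.697 N/mm
δ = F/k = 652 / 24.697 = 26.4 mm

26.4 mm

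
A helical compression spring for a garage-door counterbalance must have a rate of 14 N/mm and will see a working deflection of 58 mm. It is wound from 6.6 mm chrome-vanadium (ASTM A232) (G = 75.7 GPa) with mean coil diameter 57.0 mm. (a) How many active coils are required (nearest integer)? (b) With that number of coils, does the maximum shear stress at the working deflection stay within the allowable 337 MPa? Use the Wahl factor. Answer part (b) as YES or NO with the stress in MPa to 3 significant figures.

(a) 7 coils; (b) NO, τ_max = 474 MPa

N_a = Gd⁴/(8D³k) = (75.7×10³)(6.6⁴)/(8·57.0³·14) = 6.925 → N_a = 7
Actual rate k = Gd⁴/(8D³·7) = 13.85 N/mm
Working load F = kδ = 13.85·58 = 803.32 N
C = 57.0/6.6 = 8.6364; K_W = (4C−1)/(4C−4)+0.615/C = 1.1694
τ_max = K_W·8FD/(πd³) = 1.1694·405.57 = 474.29 MPa
τ_max > 337 MPa → exceeds allowable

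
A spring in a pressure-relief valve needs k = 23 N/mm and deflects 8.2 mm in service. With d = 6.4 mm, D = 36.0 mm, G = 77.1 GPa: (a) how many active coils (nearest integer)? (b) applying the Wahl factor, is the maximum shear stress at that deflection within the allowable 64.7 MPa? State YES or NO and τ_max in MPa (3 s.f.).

N_a = Gd⁴/(8D³k) = (77.1×10³)(6.4⁴)/(8·36.0³·23) = 15.07 → N_a = 15
Actual rate k = Gd⁴/(8D³·15) = 23.104 N/mm
Working load F = kδ = 23.104·8.2 = 189.45 N
C = 36.0/6.4 = 5.6250; K_W = (4C−1)/(4C−4)+0.615/C = 1.2715
τ_max = K_W·8FD/(πd³) = 1.2715·66.252 = 84.24 MPa
τ_max > 64.7 MPa → exceeds allowable

(a) 15 coils; (b) NO, τ_max = 84.2 MPa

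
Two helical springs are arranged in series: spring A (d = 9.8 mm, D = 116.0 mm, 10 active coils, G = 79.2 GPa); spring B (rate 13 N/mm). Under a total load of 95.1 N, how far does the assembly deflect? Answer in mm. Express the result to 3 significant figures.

k_A = Gd⁴/(8D³N_a) = (79.2×10³)(9.8⁴)/(8·116.0³·10) = 5.8501 N/mm
Series: 1/k_eq = 1/5.8501 + 1/13 = 0.24786; k_eq = 4.0345 N/mm
δ = F/k_eq = 95.1/4.0345 = 23.571 mm

23.6 mm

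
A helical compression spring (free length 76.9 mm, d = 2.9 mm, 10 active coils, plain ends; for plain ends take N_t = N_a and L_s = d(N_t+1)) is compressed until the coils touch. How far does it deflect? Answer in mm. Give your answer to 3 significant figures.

45.0 mm

N_t = 10; L_s = 2.9·11 = 31.9 mm
δ_solid = L₀ − L_s = 76.9 − 31.9 = 45 mm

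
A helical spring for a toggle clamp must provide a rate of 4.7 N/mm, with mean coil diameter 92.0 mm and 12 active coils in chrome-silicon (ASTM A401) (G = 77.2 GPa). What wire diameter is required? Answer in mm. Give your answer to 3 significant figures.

d = (8D³N_a·k / G)^(1/4) = (8·92.0³·12·4.7 / (77.2×10³))^0.25
  = (4551.1)^0.25 = 8.2135 mm

8.21 mm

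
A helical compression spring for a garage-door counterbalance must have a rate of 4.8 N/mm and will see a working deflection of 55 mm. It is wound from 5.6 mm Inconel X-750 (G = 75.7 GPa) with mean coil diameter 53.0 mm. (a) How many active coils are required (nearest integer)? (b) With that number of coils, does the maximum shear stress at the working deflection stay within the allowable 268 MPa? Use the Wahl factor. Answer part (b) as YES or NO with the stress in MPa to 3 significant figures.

(a) 13 coils; (b) YES, τ_max = 234 MPa

N_a = Gd⁴/(8D³k) = (75.7×10³)(5.6⁴)/(8·53.0³·4.8) = 13.02 → N_a = 13
Actual rate k = Gd⁴/(8D³·13) = 4.8082 N/mm
Working load F = kδ = 4.8082·55 = 264.45 N
C = 53.0/5.6 = 9.4643; K_W = (4C−1)/(4C−4)+0.615/C = 1.1536
τ_max = K_W·8FD/(πd³) = 1.1536·203.24 = 234.45 MPa
τ_max ≤ 268 MPa → acceptable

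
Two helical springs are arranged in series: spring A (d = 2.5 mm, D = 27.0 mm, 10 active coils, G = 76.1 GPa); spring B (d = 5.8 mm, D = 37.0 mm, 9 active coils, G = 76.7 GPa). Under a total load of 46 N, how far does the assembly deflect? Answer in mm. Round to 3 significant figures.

k_A = Gd⁴/(8D³N_a) = (76.1×10³)(2.5⁴)/(8·27.0³·10) = 1.8878 N/mm
k_B = Gd⁴/(8D³N_a) = (76.7×10³)(5.8⁴)/(8·37.0³·9) = 23.8 N/mm
Series: 1/k_eq = 1/1.8878 + 1/23.8 = 0.57173; k_eq = 1.7491 N/mm
δ = F/k_eq = 46/1.7491 = 26.299 mm

26.3 mm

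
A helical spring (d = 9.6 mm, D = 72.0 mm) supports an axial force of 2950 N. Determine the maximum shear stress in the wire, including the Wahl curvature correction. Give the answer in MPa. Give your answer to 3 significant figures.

Spring index C = D/d = 72.0/9.6 = 7.5000
K_W = (4C−1)/(4C−4) + 0.615/C = 29.000/26.000 + 0.0820 = 1.1974
τ₀ = 8FD/(πd³) = 8·2950·72.0/(π·9.6³) = 1.6992e+06/2779.5 = 611.34 MPa
τ_max = K·τ₀ = 1.1974 × 611.34 = 732.01 MPa

732 MPa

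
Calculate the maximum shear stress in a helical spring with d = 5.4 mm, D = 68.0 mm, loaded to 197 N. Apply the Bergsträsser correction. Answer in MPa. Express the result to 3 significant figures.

240 MPa

Spring index C = D/d = 68.0/5.4 = 12.5926
K_B = (4C+2)/(4C−3) = 52.370/47.370 = 1.1056
τ₀ = 8FD/(πd³) = 8·197·68.0/(π·5.4³) = 107168/494.69 = 216.64 MPa
τ_max = K·τ₀ = 1.1056 × 216.64 = 239.5 MPa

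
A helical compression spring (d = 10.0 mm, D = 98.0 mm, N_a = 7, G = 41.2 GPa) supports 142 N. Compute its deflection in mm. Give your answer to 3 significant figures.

k = Gd⁴/(8D³N_a) = (41.2×10³)(10.0⁴)/(8·98.0³·7) = 7.8168 N/mm
δ = F/k = 142 / 7.8168 = 18.166 mm

18.2 mm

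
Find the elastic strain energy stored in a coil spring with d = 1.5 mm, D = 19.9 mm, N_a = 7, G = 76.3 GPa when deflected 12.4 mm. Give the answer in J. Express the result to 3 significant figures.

k = Gd⁴/(8D³N_a) = (76.3×10³)(1.5⁴)/(8·19.9³·7) = 0.87527 N/mm
U = ½kδ² = 0.5 × 0.87527 × 12.4² = 67.291 N·mm = 0.067291 J

0.0673 J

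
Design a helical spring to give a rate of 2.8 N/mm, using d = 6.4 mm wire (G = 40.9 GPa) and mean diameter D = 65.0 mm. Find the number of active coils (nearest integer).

11

N_a = Gd⁴/(8D³k) = (40.9×10³ × 6.4⁴)/(8 × 65.0³ × 2.8)
    = 6.86188e+07 / 6.1516e+06 = 11.15 → 11 coils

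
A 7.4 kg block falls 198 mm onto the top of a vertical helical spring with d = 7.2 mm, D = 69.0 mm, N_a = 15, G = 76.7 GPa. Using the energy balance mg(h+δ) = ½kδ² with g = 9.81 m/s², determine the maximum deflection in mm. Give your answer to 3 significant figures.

k = Gd⁴/(8D³N_a) = (76.7×10³)(7.2⁴)/(8·69.0³·15) = 5.2287 N/mm
W = mg = 7.4 × 9.81 = 72.594 N
½kδ² − Wδ − Wh = 0 → δ = (W + √(W² + 2kWh))/k
δ = (72.594 + √(5269.9 + 150312))/5.2287 = (72.594 + 394.44)/5.2287 = 89.32 mm

89.3 mm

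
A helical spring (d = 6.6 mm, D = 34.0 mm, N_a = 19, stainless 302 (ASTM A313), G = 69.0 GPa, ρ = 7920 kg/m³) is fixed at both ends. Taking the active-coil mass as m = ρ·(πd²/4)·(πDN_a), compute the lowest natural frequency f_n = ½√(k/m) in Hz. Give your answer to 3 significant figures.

k = Gd⁴/(8D³N_a) = (69.0×10³)(6.6⁴)/(8·34.0³·19) = 21.915 N/mm = 21915 N/m
Wire length L = πDN_a = π·34.0·19 = 2029.5 mm
m = ρ·(πd²/4)·L = 7920 × 34.212×10⁻⁶ m² × 2.0295 m = 0.5499 kg
f_n = ½√(k/m) = 0.5·√(21915/0.5499) = 0.5·√(39853) = 99.816 Hz

99.8 Hz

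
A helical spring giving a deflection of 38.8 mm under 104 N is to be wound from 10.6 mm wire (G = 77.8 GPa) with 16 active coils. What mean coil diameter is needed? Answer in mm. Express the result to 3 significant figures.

Required rate k = F/δ = 104/38.8 = 2.6804 N/mm
D = (Gd⁴/(8N_a·k))^(1/3) = (77.8×10³·10.6⁴/(8·16·2.6804))^(1/3)
  = (2.8628e+06)^(1/3) = 141.9920 mm

142 mm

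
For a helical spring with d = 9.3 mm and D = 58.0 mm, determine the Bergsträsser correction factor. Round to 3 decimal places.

1.228

C = D/d = 58.0/9.3 = 6.2366
K_B = (4C+2)/(4C−3) = 26.946/21.946 = 1.2278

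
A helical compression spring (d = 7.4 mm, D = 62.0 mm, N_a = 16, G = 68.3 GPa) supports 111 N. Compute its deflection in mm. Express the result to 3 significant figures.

k = Gd⁴/(8D³N_a) = (68.3×10³)(7.4⁴)/(8·62.0³·16) = 6.7137 N/mm
δ = F/k = 111 / 6.7137 = 16.533 mm

16.5 mm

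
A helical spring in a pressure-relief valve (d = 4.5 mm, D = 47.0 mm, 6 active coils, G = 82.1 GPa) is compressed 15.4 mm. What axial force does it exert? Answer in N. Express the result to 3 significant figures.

k = Gd⁴/(8D³N_a) = (82.1×10³)(4.5⁴)/(8·47.0³·6) = 6.7555 N/mm
F = k·δ = 6.7555 × 15.4 = 104.03 N

104 N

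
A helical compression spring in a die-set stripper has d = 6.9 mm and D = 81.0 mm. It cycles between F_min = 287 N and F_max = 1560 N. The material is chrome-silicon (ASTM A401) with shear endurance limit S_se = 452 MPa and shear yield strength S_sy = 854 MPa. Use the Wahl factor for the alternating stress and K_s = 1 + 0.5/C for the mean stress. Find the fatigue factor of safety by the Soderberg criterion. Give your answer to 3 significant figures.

C = D/d = 81.0/6.9 = 11.7391; K_W = (4C−1)/(4C−4)+0.615/C = 1.1222; K_s = 1+0.5/C = 1.0426
F_a = (F_max−F_min)/2 = 636.5 N; F_m = (F_max+F_min)/2 = 923.5 N
τ_a = K_W·8F_aD/(πd³) = 1.1222 × 399.65 = 448.49 MPa
τ_m = K_s·8F_mD/(πd³) = 1.0426 × 579.85 = 604.55 MPa
Soderberg: 1/n_f = τ_a/S_se + τ_m/S_sy = 448.49/452 + 604.55/854 = 0.99224 + 0.70790 = 1.7001
n_f = 1/1.7001 = 0.5882

0.588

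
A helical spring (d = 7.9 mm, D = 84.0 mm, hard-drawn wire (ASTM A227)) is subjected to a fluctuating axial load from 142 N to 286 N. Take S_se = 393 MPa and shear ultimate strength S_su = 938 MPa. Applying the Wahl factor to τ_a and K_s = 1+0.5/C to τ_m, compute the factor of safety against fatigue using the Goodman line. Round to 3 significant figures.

C = D/d = 84.0/7.9 = 10.6329; K_W = (4C−1)/(4C−4)+0.615/C = 1.1357; K_s = 1+0.5/C = 1.0470
F_a = (F_max−F_min)/2 = 72 N; F_m = (F_max+F_min)/2 = 214 N
τ_a = K_W·8F_aD/(πd³) = 1.1357 × 31.237 = 35.476 MPa
τ_m = K_s·8F_mD/(πd³) = 1.0470 × 92.844 = 97.209 MPa
Goodman: 1/n_f = τ_a/S_se + τ_m/S_su = 35.476/393 + 97.209/938 = 0.09027 + 0.10363 = 0.1939
n_f = 1/0.1939 = 5.157

5.16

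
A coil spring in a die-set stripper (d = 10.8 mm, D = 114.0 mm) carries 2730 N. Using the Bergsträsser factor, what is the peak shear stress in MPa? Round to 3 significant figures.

Spring index C = D/d = 114.0/10.8 = 10.5556
K_B = (4C+2)/(4C−3) = 44.222/39.222 = 1.1275
τ₀ = 8FD/(πd³) = 8·2730·114.0/(π·10.8³) = 2.48976e+06/3957.5 = 629.12 MPa
τ_max = K·τ₀ = 1.1275 × 629.12 = 709.32 MPa

709 MPa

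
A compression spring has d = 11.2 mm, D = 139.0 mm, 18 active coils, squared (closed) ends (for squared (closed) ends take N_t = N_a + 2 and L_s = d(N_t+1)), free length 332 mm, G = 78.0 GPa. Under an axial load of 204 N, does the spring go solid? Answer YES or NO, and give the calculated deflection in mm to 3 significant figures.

NO, δ = 64.3 mm

k = Gd⁴/(8D³N_a) = (78.0×10³)(11.2⁴)/(8·139.0³·18) = 3.1737 N/mm
N_t = 20; L_s = 11.2·21 = 235.2 mm; δ_solid = L₀ − L_s = 332 − 235.2 = 96.8 mm
δ = F/k = 204/3.1737 = 64.279 mm
δ < δ_solid → spring does not go solid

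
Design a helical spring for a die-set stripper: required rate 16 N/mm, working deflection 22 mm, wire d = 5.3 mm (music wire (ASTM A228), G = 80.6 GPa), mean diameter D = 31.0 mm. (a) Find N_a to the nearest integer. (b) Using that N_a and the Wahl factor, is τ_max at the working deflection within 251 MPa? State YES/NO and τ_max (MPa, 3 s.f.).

N_a = Gd⁴/(8D³k) = (80.6×10³)(5.3⁴)/(8·31.0³·16) = 16.68 → N_a = 17
Actual rate k = Gd⁴/(8D³·17) = 15.697 N/mm
Working load F = kδ = 15.697·22 = 345.33 N
C = 31.0/5.3 = 5.8491; K_W = (4C−1)/(4C−4)+0.615/C = 1.2598
τ_max = K_W·8FD/(πd³) = 1.2598·183.11 = 230.68 MPa
τ_max ≤ 251 MPa → acceptable

(a) 17 coils; (b) YES, τ_max = 231 MPa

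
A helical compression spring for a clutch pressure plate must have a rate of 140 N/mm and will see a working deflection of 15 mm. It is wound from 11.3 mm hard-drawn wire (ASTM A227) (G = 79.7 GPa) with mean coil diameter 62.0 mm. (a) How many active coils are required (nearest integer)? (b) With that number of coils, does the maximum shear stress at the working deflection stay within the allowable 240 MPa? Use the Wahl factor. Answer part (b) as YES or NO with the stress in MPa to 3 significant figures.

N_a = Gd⁴/(8D³k) = (79.7×10³)(11.3⁴)/(8·62.0³·140) = 4.868 → N_a = 5
Actual rate k = Gd⁴/(8D³·5) = 136.31 N/mm
Working load F = kδ = 136.31·15 = 2044.7 N
C = 62.0/11.3 = 5.4867; K_W = (4C−1)/(4C−4)+0.615/C = 1.2792
τ_max = K_W·8FD/(πd³) = 1.2792·223.73 = 286.21 MPa
τ_max > 240 MPa → exceeds allowable

(a) 5 coils; (b) NO, τ_max = 286 MPa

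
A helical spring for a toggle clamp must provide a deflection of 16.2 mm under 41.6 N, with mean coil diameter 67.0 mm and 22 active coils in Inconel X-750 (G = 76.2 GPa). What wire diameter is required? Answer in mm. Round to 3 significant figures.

6.50 mm

Required rate k = F/δ = 41.6/16.2 = 2.5679 N/mm
d = (8D³N_a·k / G)^(1/4) = (8·67.0³·22·2.5679 / (76.2×10³))^0.25
  = (1783.9)^0.25 = 6.4989 mm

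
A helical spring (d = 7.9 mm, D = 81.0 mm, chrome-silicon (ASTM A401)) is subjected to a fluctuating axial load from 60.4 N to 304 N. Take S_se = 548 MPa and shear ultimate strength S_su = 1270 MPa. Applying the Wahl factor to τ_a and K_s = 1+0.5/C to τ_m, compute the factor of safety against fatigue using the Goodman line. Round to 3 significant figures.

5.92

C = D/d = 81.0/7.9 = 10.2532; K_W = (4C−1)/(4C−4)+0.615/C = 1.1410; K_s = 1+0.5/C = 1.0488
F_a = (F_max−F_min)/2 = 121.8 N; F_m = (F_max+F_min)/2 = 182.2 N
τ_a = K_W·8F_aD/(πd³) = 1.1410 × 50.956 = 58.142 MPa
τ_m = K_s·8F_mD/(πd³) = 1.0488 × 76.224 = 79.941 MPa
Goodman: 1/n_f = τ_a/S_se + τ_m/S_su = 58.142/548 + 79.941/1270 = 0.10610 + 0.06295 = 0.16904
n_f = 1/0.16904 = 5.916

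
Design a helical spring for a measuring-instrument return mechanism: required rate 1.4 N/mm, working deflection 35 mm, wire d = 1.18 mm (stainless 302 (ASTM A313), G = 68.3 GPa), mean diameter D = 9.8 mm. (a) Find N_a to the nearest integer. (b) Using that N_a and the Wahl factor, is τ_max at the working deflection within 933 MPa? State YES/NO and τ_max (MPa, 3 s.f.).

(a) 13 coils; (b) YES, τ_max = 846 MPa

N_a = Gd⁴/(8D³k) = (68.3×10³)(1.18⁴)/(8·9.8³·1.4) = 12.56 → N_a = 13
Actual rate k = Gd⁴/(8D³·13) = 1.3528 N/mm
Working load F = kδ = 1.3528·35 = 47.348 N
C = 9.8/1.18 = 8.3051; K_W = (4C−1)/(4C−4)+0.615/C = 1.1767
τ_max = K_W·8FD/(πd³) = 1.1767·719.16 = 846.25 MPa
τ_max ≤ 933 MPa → acceptable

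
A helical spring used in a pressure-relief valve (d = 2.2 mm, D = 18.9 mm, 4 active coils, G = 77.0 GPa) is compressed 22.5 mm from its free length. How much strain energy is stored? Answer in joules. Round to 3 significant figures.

k = Gd⁴/(8D³N_a) = (77.0×10³)(2.2⁴)/(8·18.9³·4) = 8.3492 N/mm
U = ½kδ² = 0.5 × 8.3492 × 22.5² = 2113.4 N·mm = 2.1134 J

2.11 J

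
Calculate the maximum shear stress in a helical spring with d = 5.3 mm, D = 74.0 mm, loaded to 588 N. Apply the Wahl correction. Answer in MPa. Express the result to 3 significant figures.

Spring index C = D/d = 74.0/5.3 = 13.9623
K_W = (4C−1)/(4C−4) + 0.615/C = 54.849/51.849 + 0.0440 = 1.1019
τ₀ = 8FD/(πd³) = 8·588·74.0/(π·5.3³) = 348096/467.71 = 744.25 MPa
τ_max = K·τ₀ = 1.1019 × 744.25 = 820.1 MPa

820 MPa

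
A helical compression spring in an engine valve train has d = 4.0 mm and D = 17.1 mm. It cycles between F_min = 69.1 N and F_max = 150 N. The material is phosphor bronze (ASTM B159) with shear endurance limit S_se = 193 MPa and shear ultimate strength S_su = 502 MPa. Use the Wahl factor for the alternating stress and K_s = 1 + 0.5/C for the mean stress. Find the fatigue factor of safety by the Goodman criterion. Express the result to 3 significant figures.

C = D/d = 17.1/4.0 = 4.2750; K_W = (4C−1)/(4C−4)+0.615/C = 1.3729; K_s = 1+0.5/C = 1.1170
F_a = (F_max−F_min)/2 = 40.45 N; F_m = (F_max+F_min)/2 = 109.55 N
τ_a = K_W·8F_aD/(πd³) = 1.3729 × 27.522 = 37.784 MPa
τ_m = K_s·8F_mD/(πd³) = 1.1170 × 74.536 = 83.254 MPa
Goodman: 1/n_f = τ_a/S_se + τ_m/S_su = 37.784/193 + 83.254/502 = 0.19577 + 0.16584 = 0.36161
n_f = 1/0.36161 = 2.765

2.77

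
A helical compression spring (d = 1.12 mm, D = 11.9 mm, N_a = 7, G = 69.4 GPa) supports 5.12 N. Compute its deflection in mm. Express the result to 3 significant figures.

k = Gd⁴/(8D³N_a) = (69.4×10³)(1.12⁴)/(8·11.9³·7) = 1.1572 N/mm
δ = F/k = 5.12 / 1.1572 = 4.4245 mm

4.42 mm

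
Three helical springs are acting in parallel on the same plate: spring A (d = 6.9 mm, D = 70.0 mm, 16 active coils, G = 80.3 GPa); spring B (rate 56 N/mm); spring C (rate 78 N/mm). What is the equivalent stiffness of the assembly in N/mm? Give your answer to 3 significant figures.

k_A = Gd⁴/(8D³N_a) = (80.3×10³)(6.9⁴)/(8·70.0³·16) = 4.1458 N/mm
Parallel: k_eq = 4.1458 + 56 + 78 = 138.15 N/mm

138 N/mm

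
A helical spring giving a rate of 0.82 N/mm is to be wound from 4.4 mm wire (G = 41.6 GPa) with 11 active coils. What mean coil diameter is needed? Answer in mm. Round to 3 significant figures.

60.0 mm

D = (Gd⁴/(8N_a·k))^(1/3) = (41.6×10³·4.4⁴/(8·11·0.82))^(1/3)
  = (216076)^(1/3) = 60.0071 mm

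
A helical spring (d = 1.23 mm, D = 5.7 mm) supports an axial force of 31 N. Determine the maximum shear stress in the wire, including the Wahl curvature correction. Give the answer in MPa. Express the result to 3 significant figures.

Spring index C = D/d = 5.7/1.23 = 4.6341
K_W = (4C−1)/(4C−4) + 0.615/C = 17.537/14.537 + 0.1327 = 1.3391
τ₀ = 8FD/(πd³) = 8·31·5.7/(π·1.23³) = 1413.6/5.8461 = 241.8 MPa
τ_max = K·τ₀ = 1.3391 × 241.8 = 323.79 MPa

324 MPa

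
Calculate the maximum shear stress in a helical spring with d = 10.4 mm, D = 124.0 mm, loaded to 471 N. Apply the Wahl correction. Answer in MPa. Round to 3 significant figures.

Spring index C = D/d = 124.0/10.4 = 11.9231
K_W = (4C−1)/(4C−4) + 0.615/C = 46.692/43.692 + 0.0516 = 1.1202
τ₀ = 8FD/(πd³) = 8·471·124.0/(π·10.4³) = 467232/3533.9 = 132.22 MPa
τ_max = K·τ₀ = 1.1202 × 132.22 = 148.11 MPa

148 MPa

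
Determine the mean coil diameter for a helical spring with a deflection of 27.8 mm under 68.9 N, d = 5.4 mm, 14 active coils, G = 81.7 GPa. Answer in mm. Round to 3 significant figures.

63.0 mm

Required rate k = F/δ = 68.9/27.8 = 2.4784 N/mm
D = (Gd⁴/(8N_a·k))^(1/3) = (81.7×10³·5.4⁴/(8·14·2.4784))^(1/3)
  = (250268)^(1/3) = 63.0185 mm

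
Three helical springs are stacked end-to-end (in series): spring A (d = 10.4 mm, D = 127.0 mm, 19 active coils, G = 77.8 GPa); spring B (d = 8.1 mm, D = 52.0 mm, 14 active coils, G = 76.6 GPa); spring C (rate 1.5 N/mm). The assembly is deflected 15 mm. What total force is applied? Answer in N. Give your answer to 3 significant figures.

k_A = Gd⁴/(8D³N_a) = (77.8×10³)(10.4⁴)/(8·127.0³·19) = 2.9232 N/mm
k_B = Gd⁴/(8D³N_a) = (76.6×10³)(8.1⁴)/(8·52.0³·14) = 20.938 N/mm
Series: 1/k_eq = 1/2.9232 + 1/20.938 + 1/1.5 = 1.0565; k_eq = 0.94651 N/mm
F = k_eq·δ = 0.94651·15 = 14.198 N

14.2 N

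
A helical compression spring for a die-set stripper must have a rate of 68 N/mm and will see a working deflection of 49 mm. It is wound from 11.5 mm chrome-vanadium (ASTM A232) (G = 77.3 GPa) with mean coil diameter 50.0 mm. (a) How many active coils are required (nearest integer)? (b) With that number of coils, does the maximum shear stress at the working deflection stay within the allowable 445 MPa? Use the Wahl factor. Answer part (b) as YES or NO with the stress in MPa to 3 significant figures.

N_a = Gd⁴/(8D³k) = (77.3×10³)(11.5⁴)/(8·50.0³·68) = 19.88 → N_a = 20
Actual rate k = Gd⁴/(8D³·20) = 67.599 N/mm
Working load F = kδ = 67.599·49 = 3312.4 N
C = 50.0/11.5 = 4.3478; K_W = (4C−1)/(4C−4)+0.615/C = 1.3655
τ_max = K_W·8FD/(πd³) = 1.3655·277.3 = 378.65 MPa
τ_max ≤ 445 MPa → acceptable

(a) 20 coils; (b) YES, τ_max = 379 MPa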